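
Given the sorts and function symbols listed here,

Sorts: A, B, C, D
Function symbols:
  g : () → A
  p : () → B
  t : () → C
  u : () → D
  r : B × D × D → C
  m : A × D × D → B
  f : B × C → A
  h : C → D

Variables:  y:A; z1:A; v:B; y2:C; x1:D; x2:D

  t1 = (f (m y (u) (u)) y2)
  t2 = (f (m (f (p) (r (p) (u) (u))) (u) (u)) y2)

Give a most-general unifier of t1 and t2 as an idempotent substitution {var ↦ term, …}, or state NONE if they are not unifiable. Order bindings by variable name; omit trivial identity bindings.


{y ↦ (f (p) (r (p) (u) (u)))}


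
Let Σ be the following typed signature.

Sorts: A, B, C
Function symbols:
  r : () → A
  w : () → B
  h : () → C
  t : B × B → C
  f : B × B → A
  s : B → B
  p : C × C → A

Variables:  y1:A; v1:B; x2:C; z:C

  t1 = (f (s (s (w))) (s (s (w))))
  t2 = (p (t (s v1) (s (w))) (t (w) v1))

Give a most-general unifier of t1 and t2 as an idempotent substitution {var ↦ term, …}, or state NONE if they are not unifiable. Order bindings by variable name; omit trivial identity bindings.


head clash or occurs-check failure — not unifiable

NONE (not unifiable)


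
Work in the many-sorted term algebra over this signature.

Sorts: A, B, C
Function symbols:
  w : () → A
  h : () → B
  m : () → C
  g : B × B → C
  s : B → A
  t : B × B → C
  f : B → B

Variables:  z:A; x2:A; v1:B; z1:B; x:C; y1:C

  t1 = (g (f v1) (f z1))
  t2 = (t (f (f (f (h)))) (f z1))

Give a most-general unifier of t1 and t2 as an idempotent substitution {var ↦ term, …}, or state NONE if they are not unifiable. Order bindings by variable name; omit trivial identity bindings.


NONE (not unifiable)

head clash or occurs-check failure — not unifiable


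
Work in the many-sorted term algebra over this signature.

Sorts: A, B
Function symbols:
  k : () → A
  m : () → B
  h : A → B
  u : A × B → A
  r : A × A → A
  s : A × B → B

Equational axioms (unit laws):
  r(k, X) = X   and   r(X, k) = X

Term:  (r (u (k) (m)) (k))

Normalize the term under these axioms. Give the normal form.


1. (r (u (k) (m)) (k))  →  (u (k) (m))

normal form = (u (k) (m))


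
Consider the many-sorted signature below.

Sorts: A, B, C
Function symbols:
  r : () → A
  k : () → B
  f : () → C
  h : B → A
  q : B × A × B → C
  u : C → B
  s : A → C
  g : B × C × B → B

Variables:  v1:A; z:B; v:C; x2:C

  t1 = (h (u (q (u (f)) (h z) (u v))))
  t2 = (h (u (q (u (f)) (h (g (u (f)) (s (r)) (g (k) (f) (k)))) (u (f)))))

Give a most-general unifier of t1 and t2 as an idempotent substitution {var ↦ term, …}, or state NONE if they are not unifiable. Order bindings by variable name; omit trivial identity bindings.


{v ↦ (f), z ↦ (g (u (f)) (s (r)) (g (k) (f) (k)))}


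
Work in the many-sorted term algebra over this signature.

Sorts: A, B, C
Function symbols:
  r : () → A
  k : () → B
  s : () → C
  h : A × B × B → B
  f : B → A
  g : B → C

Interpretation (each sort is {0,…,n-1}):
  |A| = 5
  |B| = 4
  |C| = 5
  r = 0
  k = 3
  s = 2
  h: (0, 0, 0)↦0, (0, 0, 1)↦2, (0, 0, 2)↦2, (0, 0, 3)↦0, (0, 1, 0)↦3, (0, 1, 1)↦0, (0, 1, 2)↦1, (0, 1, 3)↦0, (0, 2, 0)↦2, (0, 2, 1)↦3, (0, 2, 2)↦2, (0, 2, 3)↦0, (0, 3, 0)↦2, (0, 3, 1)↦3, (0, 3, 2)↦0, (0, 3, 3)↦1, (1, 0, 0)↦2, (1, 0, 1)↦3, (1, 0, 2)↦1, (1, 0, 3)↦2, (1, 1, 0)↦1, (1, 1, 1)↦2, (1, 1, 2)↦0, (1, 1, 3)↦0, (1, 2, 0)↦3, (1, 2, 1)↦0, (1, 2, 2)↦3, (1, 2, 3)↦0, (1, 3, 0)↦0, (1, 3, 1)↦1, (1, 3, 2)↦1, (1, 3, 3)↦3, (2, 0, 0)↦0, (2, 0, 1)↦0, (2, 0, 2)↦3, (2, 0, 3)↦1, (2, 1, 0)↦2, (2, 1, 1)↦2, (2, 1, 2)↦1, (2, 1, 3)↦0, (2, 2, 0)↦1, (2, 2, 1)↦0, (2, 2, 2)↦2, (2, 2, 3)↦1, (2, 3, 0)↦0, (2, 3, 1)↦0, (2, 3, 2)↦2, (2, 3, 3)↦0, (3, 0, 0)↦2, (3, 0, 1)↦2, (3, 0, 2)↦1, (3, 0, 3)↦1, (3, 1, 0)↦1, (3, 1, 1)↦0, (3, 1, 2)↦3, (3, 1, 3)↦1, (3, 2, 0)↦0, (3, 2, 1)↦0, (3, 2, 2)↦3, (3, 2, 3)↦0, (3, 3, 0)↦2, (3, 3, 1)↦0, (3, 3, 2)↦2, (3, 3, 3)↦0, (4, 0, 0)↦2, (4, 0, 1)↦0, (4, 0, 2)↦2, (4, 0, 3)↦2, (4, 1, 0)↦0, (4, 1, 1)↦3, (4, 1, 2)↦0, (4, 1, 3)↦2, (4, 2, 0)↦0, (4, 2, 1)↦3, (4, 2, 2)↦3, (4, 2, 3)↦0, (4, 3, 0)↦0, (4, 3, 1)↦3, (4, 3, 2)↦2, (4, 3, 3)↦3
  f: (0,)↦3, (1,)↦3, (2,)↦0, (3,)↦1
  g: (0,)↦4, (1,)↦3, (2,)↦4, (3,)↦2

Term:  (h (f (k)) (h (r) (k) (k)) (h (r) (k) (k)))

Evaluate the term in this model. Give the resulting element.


value = 2

  k = 3
  (f (k)) = f(3,) = 1
  r = 0
  k = 3
  k = 3
  (h (r) (k) (k)) = h(0, 3, 3) = 1
  r = 0
  k = 3
  k = 3
  (h (r) (k) (k)) = h(0, 3, 3) = 1
  (h (f (k)) (h (r) (k) (k)) (h (r) (k) (k))) = h(1, 1, 1) = 2


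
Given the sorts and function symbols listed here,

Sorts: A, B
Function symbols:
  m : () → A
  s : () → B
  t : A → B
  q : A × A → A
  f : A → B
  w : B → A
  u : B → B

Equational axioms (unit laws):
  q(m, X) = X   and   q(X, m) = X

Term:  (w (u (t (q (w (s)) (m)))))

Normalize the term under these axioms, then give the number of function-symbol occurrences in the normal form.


size = 5

1. (w (u (t (q (w (s)) (m)))))  →  (w (u (t (w (s)))))
normal form: (w (u (t (w (s)))))


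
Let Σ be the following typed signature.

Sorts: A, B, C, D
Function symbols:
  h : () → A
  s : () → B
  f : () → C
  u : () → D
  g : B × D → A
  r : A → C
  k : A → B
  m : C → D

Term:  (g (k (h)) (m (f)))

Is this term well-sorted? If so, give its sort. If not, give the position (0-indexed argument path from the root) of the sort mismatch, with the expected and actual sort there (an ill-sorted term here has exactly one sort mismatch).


    (h) : A
  (k (h)) : B
    (f) : C
  (m (f)) : D
(g (k (h)) (m (f))) : A

well-sorted; sort = A


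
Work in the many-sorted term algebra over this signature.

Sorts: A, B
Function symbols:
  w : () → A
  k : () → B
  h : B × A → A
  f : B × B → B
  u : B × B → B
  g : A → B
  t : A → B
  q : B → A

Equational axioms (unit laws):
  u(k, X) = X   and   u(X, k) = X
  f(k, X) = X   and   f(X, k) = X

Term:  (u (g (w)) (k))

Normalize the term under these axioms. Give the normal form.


normal form = (g (w))

1. (u (g (w)) (k))  →  (g (w))


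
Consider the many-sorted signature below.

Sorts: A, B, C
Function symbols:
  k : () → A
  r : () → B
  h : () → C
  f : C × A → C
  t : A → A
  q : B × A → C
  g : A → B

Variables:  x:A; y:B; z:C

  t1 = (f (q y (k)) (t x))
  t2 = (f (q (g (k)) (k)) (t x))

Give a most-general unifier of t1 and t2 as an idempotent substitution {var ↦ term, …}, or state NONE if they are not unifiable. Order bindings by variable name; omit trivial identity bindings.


{y ↦ (g (k))}


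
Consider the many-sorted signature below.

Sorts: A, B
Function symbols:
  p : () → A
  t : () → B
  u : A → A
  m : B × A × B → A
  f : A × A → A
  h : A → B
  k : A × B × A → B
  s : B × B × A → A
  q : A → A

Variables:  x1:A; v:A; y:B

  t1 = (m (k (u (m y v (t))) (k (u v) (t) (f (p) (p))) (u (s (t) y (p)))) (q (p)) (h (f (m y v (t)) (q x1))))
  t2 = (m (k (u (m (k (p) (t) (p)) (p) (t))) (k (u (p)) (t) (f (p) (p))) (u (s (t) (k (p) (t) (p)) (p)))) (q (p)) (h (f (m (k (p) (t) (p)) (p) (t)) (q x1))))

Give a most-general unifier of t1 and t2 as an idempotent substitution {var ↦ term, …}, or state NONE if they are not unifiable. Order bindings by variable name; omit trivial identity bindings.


{v ↦ (p), y ↦ (k (p) (t) (p))}


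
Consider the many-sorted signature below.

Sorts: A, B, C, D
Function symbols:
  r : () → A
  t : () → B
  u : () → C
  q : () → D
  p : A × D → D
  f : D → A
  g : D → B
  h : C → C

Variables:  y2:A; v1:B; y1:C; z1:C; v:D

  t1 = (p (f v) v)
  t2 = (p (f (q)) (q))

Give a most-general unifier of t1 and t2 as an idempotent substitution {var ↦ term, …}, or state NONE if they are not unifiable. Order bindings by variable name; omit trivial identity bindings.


{v ↦ (q)}


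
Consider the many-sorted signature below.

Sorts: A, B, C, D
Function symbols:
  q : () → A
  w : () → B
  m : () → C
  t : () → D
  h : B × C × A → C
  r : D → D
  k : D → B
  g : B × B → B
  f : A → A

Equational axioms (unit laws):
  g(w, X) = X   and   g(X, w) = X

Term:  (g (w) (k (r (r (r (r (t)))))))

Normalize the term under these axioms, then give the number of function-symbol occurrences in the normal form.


1. (g (w) (k (r (r (r (r (t)))))))  →  (k (r (r (r (r (t))))))
normal form: (k (r (r (r (r (t))))))

size = 6


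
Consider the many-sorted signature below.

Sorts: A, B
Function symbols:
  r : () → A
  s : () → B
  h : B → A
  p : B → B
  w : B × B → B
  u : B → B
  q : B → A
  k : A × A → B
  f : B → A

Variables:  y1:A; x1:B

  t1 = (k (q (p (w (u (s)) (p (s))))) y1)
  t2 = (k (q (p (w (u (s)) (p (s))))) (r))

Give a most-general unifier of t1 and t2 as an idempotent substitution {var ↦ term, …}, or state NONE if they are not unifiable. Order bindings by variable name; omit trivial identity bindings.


{y1 ↦ (r)}


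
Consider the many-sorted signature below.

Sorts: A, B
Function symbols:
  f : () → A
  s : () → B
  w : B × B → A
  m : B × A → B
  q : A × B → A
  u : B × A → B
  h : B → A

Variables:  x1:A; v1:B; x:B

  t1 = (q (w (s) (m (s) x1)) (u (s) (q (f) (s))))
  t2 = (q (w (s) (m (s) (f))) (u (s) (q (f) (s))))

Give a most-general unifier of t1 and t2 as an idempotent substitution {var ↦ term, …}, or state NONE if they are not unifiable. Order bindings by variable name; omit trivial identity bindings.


{x1 ↦ (f)}


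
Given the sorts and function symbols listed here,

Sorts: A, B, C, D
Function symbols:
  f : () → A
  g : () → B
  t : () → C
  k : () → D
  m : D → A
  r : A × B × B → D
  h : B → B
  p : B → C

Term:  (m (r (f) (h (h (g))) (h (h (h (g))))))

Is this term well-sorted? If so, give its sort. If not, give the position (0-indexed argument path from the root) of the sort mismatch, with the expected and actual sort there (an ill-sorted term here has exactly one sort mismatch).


well-sorted; sort = A

    (f) : A
        (g) : B
      (h (g)) : B
    (h (h (g))) : B
          (g) : B
        (h (g)) : B
      (h (h (g))) : B
    (h (h (h (g)))) : B
  (r (f) (h (h (g))) (h (h (h (g))))) : D
(m (r (f) (h (h (g))) (h (h (h (g)))))) : A


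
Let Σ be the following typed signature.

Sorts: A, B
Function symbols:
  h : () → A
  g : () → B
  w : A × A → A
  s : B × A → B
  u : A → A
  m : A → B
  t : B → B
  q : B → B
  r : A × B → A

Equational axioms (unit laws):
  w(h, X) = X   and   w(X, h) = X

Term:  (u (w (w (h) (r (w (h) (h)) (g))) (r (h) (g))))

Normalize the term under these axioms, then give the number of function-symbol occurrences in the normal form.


size = 8

1. (u (w (w (h) (r (w (h) (h)) (g))) (r (h) (g))))  →  (u (w (r (w (h) (h)) (g)) (r (h) (g))))
2. (u (w (r (w (h) (h)) (g)) (r (h) (g))))  →  (u (w (r (h) (g)) (r (h) (g))))
normal form: (u (w (r (h) (g)) (r (h) (g))))


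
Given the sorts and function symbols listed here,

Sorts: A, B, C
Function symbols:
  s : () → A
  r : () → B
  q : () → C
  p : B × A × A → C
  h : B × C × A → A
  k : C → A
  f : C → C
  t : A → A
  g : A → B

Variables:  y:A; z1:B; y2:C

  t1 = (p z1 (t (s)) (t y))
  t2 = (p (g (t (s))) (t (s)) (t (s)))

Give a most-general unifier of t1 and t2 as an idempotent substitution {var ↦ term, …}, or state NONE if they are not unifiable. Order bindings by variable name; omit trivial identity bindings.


{y ↦ (s), z1 ↦ (g (t (s)))}


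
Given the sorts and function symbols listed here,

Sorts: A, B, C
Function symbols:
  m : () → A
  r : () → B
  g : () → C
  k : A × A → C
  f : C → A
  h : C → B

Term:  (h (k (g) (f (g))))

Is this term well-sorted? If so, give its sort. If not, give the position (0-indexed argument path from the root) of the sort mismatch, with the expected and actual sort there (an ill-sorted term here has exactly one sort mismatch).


    (g) : C
      (g) : C
    (f (g)) : A
  (k (g) (f (g))) : ✗ arg 0 at [0, 0] has sort C, expected A

ill-sorted at position [0, 0]: expected A, got C


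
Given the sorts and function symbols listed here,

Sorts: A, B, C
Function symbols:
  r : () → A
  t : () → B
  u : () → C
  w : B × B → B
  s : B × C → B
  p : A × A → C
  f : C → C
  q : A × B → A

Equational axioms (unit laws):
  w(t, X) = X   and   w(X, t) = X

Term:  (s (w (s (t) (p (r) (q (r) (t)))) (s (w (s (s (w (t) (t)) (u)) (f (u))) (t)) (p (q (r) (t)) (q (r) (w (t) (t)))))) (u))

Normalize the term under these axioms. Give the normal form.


normal form = (s (w (s (t) (p (r) (q (r) (t)))) (s (s (s (t) (u)) (f (u))) (p (q (r) (t)) (q (r) (t))))) (u))

1. (s (w (s (t) (p (r) (q (r) (t)))) (s (w (s (s (w (t) (t)) (u)) (f (u))) (t)) (p (q (r) (t)) (q (r) (w (t) (t)))))) (u))  →  (s (w (s (t) (p (r) (q (r) (t)))) (s (s (s (w (t) (t)) (u)) (f (u))) (p (q (r) (t)) (q (r) (w (t) (t)))))) (u))
2. (s (w (s (t) (p (r) (q (r) (t)))) (s (s (s (w (t) (t)) (u)) (f (u))) (p (q (r) (t)) (q (r) (w (t) (t)))))) (u))  →  (s (w (s (t) (p (r) (q (r) (t)))) (s (s (s (t) (u)) (f (u))) (p (q (r) (t)) (q (r) (w (t) (t)))))) (u))
3. (s (w (s (t) (p (r) (q (r) (t)))) (s (s (s (t) (u)) (f (u))) (p (q (r) (t)) (q (r) (w (t) (t)))))) (u))  →  (s (w (s (t) (p (r) (q (r) (t)))) (s (s (s (t) (u)) (f (u))) (p (q (r) (t)) (q (r) (t))))) (u))


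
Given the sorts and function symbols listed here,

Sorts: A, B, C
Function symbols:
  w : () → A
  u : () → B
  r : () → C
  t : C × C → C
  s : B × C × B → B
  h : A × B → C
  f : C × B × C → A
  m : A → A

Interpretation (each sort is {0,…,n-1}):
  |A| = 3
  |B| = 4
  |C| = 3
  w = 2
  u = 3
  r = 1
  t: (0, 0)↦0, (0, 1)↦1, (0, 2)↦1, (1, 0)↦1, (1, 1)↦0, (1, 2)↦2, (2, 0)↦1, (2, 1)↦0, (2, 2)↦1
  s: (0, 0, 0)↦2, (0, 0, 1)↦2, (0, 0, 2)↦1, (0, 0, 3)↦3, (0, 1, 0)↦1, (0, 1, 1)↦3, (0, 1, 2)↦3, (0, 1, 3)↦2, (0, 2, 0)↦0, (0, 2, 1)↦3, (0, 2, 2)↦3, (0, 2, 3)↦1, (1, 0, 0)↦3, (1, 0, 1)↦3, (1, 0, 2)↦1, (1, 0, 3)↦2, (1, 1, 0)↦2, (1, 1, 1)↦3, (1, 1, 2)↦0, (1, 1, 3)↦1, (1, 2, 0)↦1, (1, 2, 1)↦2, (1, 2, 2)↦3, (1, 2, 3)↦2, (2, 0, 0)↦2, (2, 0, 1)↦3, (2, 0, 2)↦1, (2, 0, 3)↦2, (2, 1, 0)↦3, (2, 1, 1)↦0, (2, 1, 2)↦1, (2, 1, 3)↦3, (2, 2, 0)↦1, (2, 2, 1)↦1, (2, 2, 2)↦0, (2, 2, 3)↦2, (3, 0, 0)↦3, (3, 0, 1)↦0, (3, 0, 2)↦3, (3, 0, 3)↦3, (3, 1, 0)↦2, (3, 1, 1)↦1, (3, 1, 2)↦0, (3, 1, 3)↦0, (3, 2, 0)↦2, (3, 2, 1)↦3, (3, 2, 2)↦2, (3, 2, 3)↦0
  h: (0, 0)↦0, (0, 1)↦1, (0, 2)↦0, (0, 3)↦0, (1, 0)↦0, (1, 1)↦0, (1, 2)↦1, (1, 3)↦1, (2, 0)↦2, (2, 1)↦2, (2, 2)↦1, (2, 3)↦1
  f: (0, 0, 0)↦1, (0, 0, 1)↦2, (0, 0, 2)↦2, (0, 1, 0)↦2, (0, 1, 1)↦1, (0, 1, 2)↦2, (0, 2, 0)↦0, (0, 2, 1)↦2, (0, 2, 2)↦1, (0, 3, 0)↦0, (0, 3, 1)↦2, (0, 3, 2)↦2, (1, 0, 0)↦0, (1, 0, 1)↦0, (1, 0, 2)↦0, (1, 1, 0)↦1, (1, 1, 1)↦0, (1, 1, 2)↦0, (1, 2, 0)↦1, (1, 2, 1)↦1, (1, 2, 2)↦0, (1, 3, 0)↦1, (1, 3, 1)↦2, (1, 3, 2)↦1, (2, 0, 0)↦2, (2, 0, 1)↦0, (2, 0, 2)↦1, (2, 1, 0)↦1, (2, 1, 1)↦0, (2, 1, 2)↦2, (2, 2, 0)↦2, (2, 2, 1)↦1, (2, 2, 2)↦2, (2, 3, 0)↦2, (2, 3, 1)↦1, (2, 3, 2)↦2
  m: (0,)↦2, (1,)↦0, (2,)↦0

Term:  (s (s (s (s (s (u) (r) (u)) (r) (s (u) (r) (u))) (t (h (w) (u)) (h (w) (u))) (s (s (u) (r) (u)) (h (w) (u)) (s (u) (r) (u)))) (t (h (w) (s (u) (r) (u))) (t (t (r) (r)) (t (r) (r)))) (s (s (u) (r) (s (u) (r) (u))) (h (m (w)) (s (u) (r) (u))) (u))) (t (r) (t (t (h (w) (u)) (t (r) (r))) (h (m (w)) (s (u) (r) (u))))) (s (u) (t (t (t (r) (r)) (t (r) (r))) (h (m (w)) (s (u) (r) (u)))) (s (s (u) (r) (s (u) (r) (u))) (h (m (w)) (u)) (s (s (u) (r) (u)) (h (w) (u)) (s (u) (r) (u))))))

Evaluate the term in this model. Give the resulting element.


  u = 3
  r = 1
  u = 3
  (s (u) (r) (u)) = s(3, 1, 3) = 0
  r = 1
  u = 3
  r = 1
  u = 3
  (s (u) (r) (u)) = s(3, 1, 3) = 0
  (s (s (u) (r) (u)) (r) (s (u) (r) (u))) = s(0, 1, 0) = 1
  w = 2
  u = 3
  (h (w) (u)) = h(2, 3) = 1
  w = 2
  u = 3
  (h (w) (u)) = h(2, 3) = 1
  (t (h (w) (u)) (h (w) (u))) = t(1, 1) = 0
  u = 3
  r = 1
  u = 3
  (s (u) (r) (u)) = s(3, 1, 3) = 0
  w = 2
  u = 3
  (h (w) (u)) = h(2, 3) = 1
  u = 3
  r = 1
  u = 3
  (s (u) (r) (u)) = s(3, 1, 3) = 0
  (s (s (u) (r) (u)) (h (w) (u)) (s (u) (r) (u))) = s(0, 1, 0) = 1
  (s (s (s (u) (r) (u)) (r) (s (u) (r) (u))) (t (h (w) (u)) (h (w) (u))) (s (s (u) (r) (u)) (h (w) (u)) (s (u) (r) (u)))) = s(1, 0, 1) = 3
  w = 2
  u = 3
  r = 1
  u = 3
  (s (u) (r) (u)) = s(3, 1, 3) = 0
  (h (w) (s (u) (r) (u))) = h(2, 0) = 2
  r = 1
  r = 1
  (t (r) (r)) = t(1, 1) = 0
  r = 1
  r = 1
  (t (r) (r)) = t(1, 1) = 0
  (t (t (r) (r)) (t (r) (r))) = t(0, 0) = 0
  (t (h (w) (s (u) (r) (u))) (t (t (r) (r)) (t (r) (r)))) = t(2, 0) = 1
  u = 3
  r = 1
  u = 3
  r = 1
  u = 3
  (s (u) (r) (u)) = s(3, 1, 3) = 0
  (s (u) (r) (s (u) (r) (u))) = s(3, 1, 0) = 2
  w = 2
  (m (w)) = m(2,) = 0
  u = 3
  r = 1
  u = 3
  (s (u) (r) (u)) = s(3, 1, 3) = 0
  (h (m (w)) (s (u) (r) (u))) = h(0, 0) = 0
  u = 3
  (s (s (u) (r) (s (u) (r) (u))) (h (m (w)) (s (u) (r) (u))) (u)) = s(2, 0, 3) = 2
  (s (s (s (s (u) (r) (u)) (r) (s (u) (r) (u))) (t (h (w) (u)) (h (w) (u))) (s (s (u) (r) (u)) (h (w) (u)) (s (u) (r) (u)))) (t (h (w) (s (u) (r) (u))) (t (t (r) (r)) (t (r) (r)))) (s (s (u) (r) (s (u) (r) (u))) (h (m (w)) (s (u) (r) (u))) (u))) = s(3, 1, 2) = 0
  r = 1
  w = 2
  u = 3
  (h (w) (u)) = h(2, 3) = 1
  r = 1
  r = 1
  (t (r) (r)) = t(1, 1) = 0
  (t (h (w) (u)) (t (r) (r))) = t(1, 0) = 1
  w = 2
  (m (w)) = m(2,) = 0
  u = 3
  r = 1
  u = 3
  (s (u) (r) (u)) = s(3, 1, 3) = 0
  (h (m (w)) (s (u) (r) (u))) = h(0, 0) = 0
  (t (t (h (w) (u)) (t (r) (r))) (h (m (w)) (s (u) (r) (u)))) = t(1, 0) = 1
  (t (r) (t (t (h (w) (u)) (t (r) (r))) (h (m (w)) (s (u) (r) (u))))) = t(1, 1) = 0
  u = 3
  r = 1
  r = 1
  (t (r) (r)) = t(1, 1) = 0
  r = 1
  r = 1
  (t (r) (r)) = t(1, 1) = 0
  (t (t (r) (r)) (t (r) (r))) = t(0, 0) = 0
  w = 2
  (m (w)) = m(2,) = 0
  u = 3
  r = 1
  u = 3
  (s (u) (r) (u)) = s(3, 1, 3) = 0
  (h (m (w)) (s (u) (r) (u))) = h(0, 0) = 0
  (t (t (t (r) (r)) (t (r) (r))) (h (m (w)) (s (u) (r) (u)))) = t(0, 0) = 0
  u = 3
  r = 1
  u = 3
  r = 1
  u = 3
  (s (u) (r) (u)) = s(3, 1, 3) = 0
  (s (u) (r) (s (u) (r) (u))) = s(3, 1, 0) = 2
  w = 2
  (m (w)) = m(2,) = 0
  u = 3
  (h (m (w)) (u)) = h(0, 3) = 0
  u = 3
  r = 1
  u = 3
  (s (u) (r) (u)) = s(3, 1, 3) = 0
  w = 2
  u = 3
  (h (w) (u)) = h(2, 3) = 1
  u = 3
  r = 1
  u = 3
  (s (u) (r) (u)) = s(3, 1, 3) = 0
  (s (s (u) (r) (u)) (h (w) (u)) (s (u) (r) (u))) = s(0, 1, 0) = 1
  (s (s (u) (r) (s (u) (r) (u))) (h (m (w)) (u)) (s (s (u) (r) (u)) (h (w) (u)) (s (u) (r) (u)))) = s(2, 0, 1) = 3
  (s (u) (t (t (t (r) (r)) (t (r) (r))) (h (m (w)) (s (u) (r) (u)))) (s (s (u) (r) (s (u) (r) (u))) (h (m (w)) (u)) (s (s (u) (r) (u)) (h (w) (u)) (s (u) (r) (u))))) = s(3, 0, 3) = 3
  (s (s (s (s (s (u) (r) (u)) (r) (s (u) (r) (u))) (t (h (w) (u)) (h (w) (u))) (s (s (u) (r) (u)) (h (w) (u)) (s (u) (r) (u)))) (t (h (w) (s (u) (r) (u))) (t (t (r) (r)) (t (r) (r)))) (s (s (u) (r) (s (u) (r) (u))) (h (m (w)) (s (u) (r) (u))) (u))) (t (r) (t (t (h (w) (u)) (t (r) (r))) (h (m (w)) (s (u) (r) (u))))) (s (u) (t (t (t (r) (r)) (t (r) (r))) (h (m (w)) (s (u) (r) (u)))) (s (s (u) (r) (s (u) (r) (u))) (h (m (w)) (u)) (s (s (u) (r) (u)) (h (w) (u)) (s (u) (r) (u)))))) = s(0, 0, 3) = 3

value = 3


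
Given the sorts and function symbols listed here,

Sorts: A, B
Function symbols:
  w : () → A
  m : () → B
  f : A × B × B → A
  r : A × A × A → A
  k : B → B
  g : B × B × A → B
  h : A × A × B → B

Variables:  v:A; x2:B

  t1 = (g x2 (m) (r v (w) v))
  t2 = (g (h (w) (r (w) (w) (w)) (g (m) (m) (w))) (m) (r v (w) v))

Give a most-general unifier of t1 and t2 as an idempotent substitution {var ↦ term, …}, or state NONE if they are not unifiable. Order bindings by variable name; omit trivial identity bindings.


{x2 ↦ (h (w) (r (w) (w) (w)) (g (m) (m) (w)))}


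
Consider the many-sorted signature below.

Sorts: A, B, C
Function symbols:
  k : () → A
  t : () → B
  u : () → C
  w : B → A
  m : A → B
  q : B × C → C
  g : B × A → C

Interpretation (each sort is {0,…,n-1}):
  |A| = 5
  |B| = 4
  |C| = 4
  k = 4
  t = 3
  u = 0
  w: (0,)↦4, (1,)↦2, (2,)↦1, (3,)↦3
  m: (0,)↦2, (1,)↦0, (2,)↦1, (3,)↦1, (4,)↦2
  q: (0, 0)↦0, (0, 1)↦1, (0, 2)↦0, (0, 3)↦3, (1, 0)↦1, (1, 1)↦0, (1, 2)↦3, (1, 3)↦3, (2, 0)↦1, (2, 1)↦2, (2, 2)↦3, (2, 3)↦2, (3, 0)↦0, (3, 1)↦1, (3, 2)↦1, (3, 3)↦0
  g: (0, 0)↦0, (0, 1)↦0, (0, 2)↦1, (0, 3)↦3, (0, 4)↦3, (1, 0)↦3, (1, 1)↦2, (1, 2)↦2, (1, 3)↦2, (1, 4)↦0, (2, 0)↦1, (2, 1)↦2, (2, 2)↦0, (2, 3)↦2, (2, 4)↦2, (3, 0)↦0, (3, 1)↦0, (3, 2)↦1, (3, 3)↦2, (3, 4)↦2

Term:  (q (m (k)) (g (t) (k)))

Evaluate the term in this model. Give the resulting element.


value = 3

  k = 4
  (m (k)) = m(4,) = 2
  t = 3
  k = 4
  (g (t) (k)) = g(3, 4) = 2
  (q (m (k)) (g (t) (k))) = q(2, 2) = 3


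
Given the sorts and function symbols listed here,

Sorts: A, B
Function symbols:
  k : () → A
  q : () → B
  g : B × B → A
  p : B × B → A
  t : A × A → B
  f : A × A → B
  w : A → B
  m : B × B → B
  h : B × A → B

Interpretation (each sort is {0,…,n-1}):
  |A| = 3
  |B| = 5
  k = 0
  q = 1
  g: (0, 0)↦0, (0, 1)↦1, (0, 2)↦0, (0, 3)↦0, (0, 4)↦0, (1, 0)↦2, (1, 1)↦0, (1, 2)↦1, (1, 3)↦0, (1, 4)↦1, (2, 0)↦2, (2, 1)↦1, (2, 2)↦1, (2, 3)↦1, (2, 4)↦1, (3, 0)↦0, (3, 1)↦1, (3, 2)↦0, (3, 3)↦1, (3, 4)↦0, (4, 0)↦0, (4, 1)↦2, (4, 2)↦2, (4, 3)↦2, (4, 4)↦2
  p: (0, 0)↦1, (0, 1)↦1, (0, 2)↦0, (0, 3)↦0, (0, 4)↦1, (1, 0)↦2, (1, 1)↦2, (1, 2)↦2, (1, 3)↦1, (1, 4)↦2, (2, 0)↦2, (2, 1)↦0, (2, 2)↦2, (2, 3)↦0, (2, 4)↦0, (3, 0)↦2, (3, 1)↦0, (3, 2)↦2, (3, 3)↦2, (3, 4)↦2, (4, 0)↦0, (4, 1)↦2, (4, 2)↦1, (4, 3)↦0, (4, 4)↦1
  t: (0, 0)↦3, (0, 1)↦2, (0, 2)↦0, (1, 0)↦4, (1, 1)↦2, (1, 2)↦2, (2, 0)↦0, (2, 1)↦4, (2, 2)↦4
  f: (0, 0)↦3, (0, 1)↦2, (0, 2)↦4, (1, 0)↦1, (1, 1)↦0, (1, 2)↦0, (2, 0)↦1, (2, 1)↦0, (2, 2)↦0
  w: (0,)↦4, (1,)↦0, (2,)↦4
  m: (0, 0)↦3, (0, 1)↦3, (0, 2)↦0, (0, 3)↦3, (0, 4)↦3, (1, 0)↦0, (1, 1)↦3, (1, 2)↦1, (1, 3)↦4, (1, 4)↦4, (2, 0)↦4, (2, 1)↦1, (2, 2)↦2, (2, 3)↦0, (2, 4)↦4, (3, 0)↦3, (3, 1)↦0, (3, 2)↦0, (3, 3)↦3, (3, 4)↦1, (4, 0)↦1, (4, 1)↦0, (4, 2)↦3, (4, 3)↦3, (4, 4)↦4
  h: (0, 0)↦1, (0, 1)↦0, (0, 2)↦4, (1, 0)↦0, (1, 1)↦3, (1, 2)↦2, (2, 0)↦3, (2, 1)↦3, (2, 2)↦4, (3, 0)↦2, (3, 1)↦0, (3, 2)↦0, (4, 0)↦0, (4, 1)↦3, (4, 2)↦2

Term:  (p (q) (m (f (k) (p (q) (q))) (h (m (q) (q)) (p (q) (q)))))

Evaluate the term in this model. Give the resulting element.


  q = 1
  k = 0
  q = 1
  q = 1
  (p (q) (q)) = p(1, 1) = 2
  (f (k) (p (q) (q))) = f(0, 2) = 4
  q = 1
  q = 1
  (m (q) (q)) = m(1, 1) = 3
  q = 1
  q = 1
  (p (q) (q)) = p(1, 1) = 2
  (h (m (q) (q)) (p (q) (q))) = h(3, 2) = 0
  (m (f (k) (p (q) (q))) (h (m (q) (q)) (p (q) (q)))) = m(4, 0) = 1
  (p (q) (m (f (k) (p (q) (q))) (h (m (q) (q)) (p (q) (q))))) = p(1, 1) = 2

value = 2


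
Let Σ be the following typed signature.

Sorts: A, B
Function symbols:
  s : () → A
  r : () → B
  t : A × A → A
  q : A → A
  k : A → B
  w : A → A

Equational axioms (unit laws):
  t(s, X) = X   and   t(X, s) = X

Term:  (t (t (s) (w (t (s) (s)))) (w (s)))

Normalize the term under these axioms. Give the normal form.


normal form = (t (w (s)) (w (s)))

1. (t (t (s) (w (t (s) (s)))) (w (s)))  →  (t (w (t (s) (s))) (w (s)))
2. (t (w (t (s) (s))) (w (s)))  →  (t (w (s)) (w (s)))


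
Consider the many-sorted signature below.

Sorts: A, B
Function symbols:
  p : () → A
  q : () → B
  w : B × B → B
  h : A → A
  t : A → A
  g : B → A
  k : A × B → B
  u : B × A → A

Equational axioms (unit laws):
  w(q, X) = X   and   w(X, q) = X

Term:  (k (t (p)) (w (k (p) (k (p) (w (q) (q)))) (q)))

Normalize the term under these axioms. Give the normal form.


1. (k (t (p)) (w (k (p) (k (p) (w (q) (q)))) (q)))  →  (k (t (p)) (k (p) (k (p) (w (q) (q)))))
2. (k (t (p)) (k (p) (k (p) (w (q) (q)))))  →  (k (t (p)) (k (p) (k (p) (q))))

normal form = (k (t (p)) (k (p) (k (p) (q))))


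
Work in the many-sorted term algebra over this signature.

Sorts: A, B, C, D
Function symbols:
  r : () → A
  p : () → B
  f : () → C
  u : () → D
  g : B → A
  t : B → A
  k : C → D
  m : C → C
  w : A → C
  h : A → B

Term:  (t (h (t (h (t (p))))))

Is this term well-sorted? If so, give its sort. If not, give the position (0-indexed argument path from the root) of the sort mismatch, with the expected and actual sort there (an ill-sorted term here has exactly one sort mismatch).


          (p) : B
        (t (p)) : A
      (h (t (p))) : B
    (t (h (t (p)))) : A
  (h (t (h (t (p))))) : B
(t (h (t (h (t (p)))))) : A

well-sorted; sort = A


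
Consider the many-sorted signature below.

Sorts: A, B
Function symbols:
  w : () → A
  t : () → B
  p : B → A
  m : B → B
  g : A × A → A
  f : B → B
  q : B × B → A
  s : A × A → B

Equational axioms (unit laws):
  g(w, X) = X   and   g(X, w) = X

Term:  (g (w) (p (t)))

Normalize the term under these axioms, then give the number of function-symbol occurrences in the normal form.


1. (g (w) (p (t)))  →  (p (t))
normal form: (p (t))

size = 2


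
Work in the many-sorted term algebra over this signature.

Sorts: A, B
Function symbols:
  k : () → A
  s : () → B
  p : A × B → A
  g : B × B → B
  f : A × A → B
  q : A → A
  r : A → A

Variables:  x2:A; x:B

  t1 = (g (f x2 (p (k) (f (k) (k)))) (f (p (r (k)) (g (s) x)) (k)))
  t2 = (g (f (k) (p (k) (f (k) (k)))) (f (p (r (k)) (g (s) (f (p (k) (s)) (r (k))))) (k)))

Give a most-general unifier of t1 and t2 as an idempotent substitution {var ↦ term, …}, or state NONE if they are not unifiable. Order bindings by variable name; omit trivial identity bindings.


{x ↦ (f (p (k) (s)) (r (k))), x2 ↦ (k)}


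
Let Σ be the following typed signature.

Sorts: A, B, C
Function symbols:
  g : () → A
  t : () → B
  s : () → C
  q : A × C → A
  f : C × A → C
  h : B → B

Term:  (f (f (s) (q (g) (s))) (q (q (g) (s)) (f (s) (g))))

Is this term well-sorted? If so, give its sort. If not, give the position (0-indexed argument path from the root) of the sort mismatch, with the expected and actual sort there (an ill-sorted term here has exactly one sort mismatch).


    (s) : C
      (g) : A
      (s) : C
    (q (g) (s)) : A
  (f (s) (q (g) (s))) : C
      (g) : A
      (s) : C
    (q (g) (s)) : A
      (s) : C
      (g) : A
    (f (s) (g)) : C
  (q (q (g) (s)) (f (s) (g))) : A
(f (f (s) (q (g) (s))) (q (q (g) (s)) (f (s) (g)))) : C

well-sorted; sort = C


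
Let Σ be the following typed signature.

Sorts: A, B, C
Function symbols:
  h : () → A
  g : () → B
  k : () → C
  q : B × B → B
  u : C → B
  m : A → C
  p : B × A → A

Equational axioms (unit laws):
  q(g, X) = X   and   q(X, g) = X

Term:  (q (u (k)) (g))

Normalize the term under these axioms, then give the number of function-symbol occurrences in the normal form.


1. (q (u (k)) (g))  →  (u (k))
normal form: (u (k))

size = 2


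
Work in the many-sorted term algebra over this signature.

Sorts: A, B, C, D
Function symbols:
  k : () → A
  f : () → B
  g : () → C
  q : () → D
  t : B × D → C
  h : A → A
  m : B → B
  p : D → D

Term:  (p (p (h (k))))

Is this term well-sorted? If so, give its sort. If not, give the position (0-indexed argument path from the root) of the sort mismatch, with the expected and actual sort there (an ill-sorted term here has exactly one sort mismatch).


      (k) : A
    (h (k)) : A
  (p (h (k))) : ✗ arg 0 at [0, 0] has sort A, expected D

ill-sorted at position [0, 0]: expected D, got A


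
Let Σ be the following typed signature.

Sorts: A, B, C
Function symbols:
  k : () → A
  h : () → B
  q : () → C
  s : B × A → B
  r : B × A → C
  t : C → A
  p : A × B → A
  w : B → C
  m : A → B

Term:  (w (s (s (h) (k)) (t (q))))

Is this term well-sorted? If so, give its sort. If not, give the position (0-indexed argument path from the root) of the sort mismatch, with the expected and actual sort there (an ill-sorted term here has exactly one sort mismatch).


well-sorted; sort = C

      (h) : B
      (k) : A
    (s (h) (k)) : B
      (q) : C
    (t (q)) : A
  (s (s (h) (k)) (t (q))) : B
(w (s (s (h) (k)) (t (q)))) : C


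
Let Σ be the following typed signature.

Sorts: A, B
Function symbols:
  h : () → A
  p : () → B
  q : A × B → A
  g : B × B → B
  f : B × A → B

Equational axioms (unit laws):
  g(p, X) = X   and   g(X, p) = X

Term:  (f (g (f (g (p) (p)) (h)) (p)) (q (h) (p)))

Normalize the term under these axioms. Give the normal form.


1. (f (g (f (g (p) (p)) (h)) (p)) (q (h) (p)))  →  (f (f (g (p) (p)) (h)) (q (h) (p)))
2. (f (f (g (p) (p)) (h)) (q (h) (p)))  →  (f (f (p) (h)) (q (h) (p)))

normal form = (f (f (p) (h)) (q (h) (p)))


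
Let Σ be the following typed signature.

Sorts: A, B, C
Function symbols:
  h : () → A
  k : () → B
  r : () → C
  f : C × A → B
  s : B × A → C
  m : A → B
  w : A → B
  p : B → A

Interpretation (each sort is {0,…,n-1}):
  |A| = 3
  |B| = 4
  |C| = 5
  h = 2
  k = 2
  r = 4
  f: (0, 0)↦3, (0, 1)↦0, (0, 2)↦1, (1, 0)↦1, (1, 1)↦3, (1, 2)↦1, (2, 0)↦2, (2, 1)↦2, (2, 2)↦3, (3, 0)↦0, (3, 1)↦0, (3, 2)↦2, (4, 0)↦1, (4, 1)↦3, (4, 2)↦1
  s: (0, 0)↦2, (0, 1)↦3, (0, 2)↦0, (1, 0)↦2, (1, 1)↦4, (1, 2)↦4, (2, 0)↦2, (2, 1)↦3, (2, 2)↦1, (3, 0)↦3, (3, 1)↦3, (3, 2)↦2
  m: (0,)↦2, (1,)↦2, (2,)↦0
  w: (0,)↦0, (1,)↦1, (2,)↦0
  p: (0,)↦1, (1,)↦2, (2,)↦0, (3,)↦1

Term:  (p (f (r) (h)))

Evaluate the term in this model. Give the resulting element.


value = 2

  r = 4
  h = 2
  (f (r) (h)) = f(4, 2) = 1
  (p (f (r) (h))) = p(1,) = 2


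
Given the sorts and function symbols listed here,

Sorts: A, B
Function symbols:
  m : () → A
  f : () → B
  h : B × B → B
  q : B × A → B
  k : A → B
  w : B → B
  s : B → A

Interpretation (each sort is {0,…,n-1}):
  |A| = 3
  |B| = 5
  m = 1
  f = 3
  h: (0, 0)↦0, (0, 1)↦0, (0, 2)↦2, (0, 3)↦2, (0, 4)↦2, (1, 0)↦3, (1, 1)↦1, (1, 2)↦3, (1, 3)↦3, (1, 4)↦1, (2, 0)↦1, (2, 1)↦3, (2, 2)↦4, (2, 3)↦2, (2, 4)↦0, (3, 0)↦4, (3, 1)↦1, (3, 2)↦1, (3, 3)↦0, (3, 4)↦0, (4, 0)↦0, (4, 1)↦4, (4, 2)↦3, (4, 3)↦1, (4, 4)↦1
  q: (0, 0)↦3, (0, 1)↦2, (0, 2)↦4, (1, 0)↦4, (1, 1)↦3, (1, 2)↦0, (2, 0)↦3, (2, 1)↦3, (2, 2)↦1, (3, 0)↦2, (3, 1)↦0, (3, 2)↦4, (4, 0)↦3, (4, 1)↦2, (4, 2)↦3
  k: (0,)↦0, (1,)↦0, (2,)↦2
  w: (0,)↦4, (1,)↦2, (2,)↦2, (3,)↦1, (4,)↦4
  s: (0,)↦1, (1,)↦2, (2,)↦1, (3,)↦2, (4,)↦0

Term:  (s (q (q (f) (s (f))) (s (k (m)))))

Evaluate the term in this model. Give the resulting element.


value = 1

  f = 3
  f = 3
  (s (f)) = s(3,) = 2
  (q (f) (s (f))) = q(3, 2) = 4
  m = 1
  (k (m)) = k(1,) = 0
  (s (k (m))) = s(0,) = 1
  (q (q (f) (s (f))) (s (k (m)))) = q(4, 1) = 2
  (s (q (q (f) (s (f))) (s (k (m))))) = s(2,) = 1


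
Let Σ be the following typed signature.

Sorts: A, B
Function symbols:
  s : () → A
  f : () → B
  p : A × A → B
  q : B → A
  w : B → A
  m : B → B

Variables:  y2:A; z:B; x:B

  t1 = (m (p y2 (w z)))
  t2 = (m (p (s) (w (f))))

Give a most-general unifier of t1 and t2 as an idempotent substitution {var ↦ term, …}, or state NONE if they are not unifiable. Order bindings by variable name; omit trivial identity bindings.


{y2 ↦ (s), z ↦ (f)}


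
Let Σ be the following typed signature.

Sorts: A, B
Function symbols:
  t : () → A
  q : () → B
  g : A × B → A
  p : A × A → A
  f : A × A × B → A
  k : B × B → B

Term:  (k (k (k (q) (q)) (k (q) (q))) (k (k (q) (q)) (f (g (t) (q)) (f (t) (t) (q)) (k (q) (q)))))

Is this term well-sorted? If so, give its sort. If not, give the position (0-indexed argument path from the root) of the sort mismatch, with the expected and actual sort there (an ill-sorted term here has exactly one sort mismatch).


ill-sorted at position [1, 1]: expected B, got A

      (q) : B
      (q) : B
    (k (q) (q)) : B
      (q) : B
      (q) : B
    (k (q) (q)) : B
  (k (k (q) (q)) (k (q) (q))) : B
      (q) : B
      (q) : B
    (k (q) (q)) : B
        (t) : A
        (q) : B
      (g (t) (q)) : A
        (t) : A
        (t) : A
        (q) : B
      (f (t) (t) (q)) : A
        (q) : B
        (q) : B
      (k (q) (q)) : B
    (f (g (t) (q)) (f (t) (t) (q)) (k (q) (q))) : A
  (k (k (q) (q)) (f (g (t) (q)) (f (t) (t) (q)) (k (q) (q)))) : ✗ arg 1 at [1, 1] has sort A, expected B


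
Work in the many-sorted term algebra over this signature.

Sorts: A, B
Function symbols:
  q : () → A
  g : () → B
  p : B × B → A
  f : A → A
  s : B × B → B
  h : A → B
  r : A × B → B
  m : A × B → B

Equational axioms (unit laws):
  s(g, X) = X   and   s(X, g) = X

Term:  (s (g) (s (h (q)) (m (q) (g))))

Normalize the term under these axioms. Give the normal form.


1. (s (g) (s (h (q)) (m (q) (g))))  →  (s (h (q)) (m (q) (g)))

normal form = (s (h (q)) (m (q) (g)))


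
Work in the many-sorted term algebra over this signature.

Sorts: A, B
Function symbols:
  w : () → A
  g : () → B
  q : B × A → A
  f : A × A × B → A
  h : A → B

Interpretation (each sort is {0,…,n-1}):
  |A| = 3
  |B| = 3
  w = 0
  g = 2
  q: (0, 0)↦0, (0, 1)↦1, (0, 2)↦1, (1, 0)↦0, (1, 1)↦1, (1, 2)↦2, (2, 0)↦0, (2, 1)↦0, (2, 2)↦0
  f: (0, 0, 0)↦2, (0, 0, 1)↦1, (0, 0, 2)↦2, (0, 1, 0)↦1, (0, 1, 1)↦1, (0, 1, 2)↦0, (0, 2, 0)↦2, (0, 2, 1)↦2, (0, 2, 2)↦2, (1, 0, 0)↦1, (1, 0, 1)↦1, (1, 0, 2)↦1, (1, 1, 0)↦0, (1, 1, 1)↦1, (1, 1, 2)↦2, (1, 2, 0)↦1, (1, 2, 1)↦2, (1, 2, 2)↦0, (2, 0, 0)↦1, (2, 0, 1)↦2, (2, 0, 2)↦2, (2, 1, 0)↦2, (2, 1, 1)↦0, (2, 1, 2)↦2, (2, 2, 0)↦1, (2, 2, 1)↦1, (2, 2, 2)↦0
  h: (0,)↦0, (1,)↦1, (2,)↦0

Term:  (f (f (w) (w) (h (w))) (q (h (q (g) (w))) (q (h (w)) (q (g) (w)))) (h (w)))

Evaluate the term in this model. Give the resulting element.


value = 1

  w = 0
  w = 0
  w = 0
  (h (w)) = h(0,) = 0
  (f (w) (w) (h (w))) = f(0, 0, 0) = 2
  g = 2
  w = 0
  (q (g) (w)) = q(2, 0) = 0
  (h (q (g) (w))) = h(0,) = 0
  w = 0
  (h (w)) = h(0,) = 0
  g = 2
  w = 0
  (q (g) (w)) = q(2, 0) = 0
  (q (h (w)) (q (g) (w))) = q(0, 0) = 0
  (q (h (q (g) (w))) (q (h (w)) (q (g) (w)))) = q(0, 0) = 0
  w = 0
  (h (w)) = h(0,) = 0
  (f (f (w) (w) (h (w))) (q (h (q (g) (w))) (q (h (w)) (q (g) (w)))) (h (w))) = f(2, 0, 0) = 1


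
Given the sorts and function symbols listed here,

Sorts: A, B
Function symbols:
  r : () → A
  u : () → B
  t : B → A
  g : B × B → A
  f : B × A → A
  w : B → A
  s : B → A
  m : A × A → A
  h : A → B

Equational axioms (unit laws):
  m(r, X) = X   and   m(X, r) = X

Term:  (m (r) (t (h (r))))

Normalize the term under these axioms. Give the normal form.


normal form = (t (h (r)))

1. (m (r) (t (h (r))))  →  (t (h (r)))


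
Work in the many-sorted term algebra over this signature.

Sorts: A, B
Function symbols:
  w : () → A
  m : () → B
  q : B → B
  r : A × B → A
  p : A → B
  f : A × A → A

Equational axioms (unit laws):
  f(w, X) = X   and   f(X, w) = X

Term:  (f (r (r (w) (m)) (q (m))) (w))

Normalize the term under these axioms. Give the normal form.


1. (f (r (r (w) (m)) (q (m))) (w))  →  (r (r (w) (m)) (q (m)))

normal form = (r (r (w) (m)) (q (m)))


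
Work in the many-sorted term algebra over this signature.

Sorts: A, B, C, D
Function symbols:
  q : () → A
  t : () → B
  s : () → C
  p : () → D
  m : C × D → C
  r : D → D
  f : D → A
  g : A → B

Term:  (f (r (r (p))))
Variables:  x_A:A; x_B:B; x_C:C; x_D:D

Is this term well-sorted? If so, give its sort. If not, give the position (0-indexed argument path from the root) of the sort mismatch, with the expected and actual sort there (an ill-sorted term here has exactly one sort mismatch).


      (p) : D
    (r (p)) : D
  (r (r (p))) : D
(f (r (r (p)))) : A

well-sorted; sort = A


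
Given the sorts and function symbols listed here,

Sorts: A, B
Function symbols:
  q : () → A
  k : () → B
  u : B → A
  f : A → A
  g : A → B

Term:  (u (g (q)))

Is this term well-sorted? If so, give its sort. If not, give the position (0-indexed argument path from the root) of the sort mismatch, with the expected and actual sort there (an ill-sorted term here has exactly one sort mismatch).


well-sorted; sort = A

    (q) : A
  (g (q)) : B
(u (g (q))) : A


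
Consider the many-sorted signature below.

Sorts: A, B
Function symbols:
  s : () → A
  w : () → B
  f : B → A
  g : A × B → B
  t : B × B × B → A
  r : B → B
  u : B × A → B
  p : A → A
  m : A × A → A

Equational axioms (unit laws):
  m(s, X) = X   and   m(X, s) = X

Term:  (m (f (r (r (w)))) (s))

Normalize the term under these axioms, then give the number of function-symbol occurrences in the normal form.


1. (m (f (r (r (w)))) (s))  →  (f (r (r (w))))
normal form: (f (r (r (w))))

size = 4


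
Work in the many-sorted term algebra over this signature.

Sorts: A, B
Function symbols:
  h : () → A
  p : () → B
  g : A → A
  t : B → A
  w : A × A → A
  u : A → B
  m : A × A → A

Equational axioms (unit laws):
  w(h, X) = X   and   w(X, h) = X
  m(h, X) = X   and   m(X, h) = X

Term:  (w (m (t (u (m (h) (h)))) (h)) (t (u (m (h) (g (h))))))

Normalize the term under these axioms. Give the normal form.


1. (w (m (t (u (m (h) (h)))) (h)) (t (u (m (h) (g (h))))))  →  (w (t (u (m (h) (h)))) (t (u (m (h) (g (h))))))
2. (w (t (u (m (h) (h)))) (t (u (m (h) (g (h))))))  →  (w (t (u (h))) (t (u (m (h) (g (h))))))
3. (w (t (u (h))) (t (u (m (h) (g (h))))))  →  (w (t (u (h))) (t (u (g (h)))))

normal form = (w (t (u (h))) (t (u (g (h)))))


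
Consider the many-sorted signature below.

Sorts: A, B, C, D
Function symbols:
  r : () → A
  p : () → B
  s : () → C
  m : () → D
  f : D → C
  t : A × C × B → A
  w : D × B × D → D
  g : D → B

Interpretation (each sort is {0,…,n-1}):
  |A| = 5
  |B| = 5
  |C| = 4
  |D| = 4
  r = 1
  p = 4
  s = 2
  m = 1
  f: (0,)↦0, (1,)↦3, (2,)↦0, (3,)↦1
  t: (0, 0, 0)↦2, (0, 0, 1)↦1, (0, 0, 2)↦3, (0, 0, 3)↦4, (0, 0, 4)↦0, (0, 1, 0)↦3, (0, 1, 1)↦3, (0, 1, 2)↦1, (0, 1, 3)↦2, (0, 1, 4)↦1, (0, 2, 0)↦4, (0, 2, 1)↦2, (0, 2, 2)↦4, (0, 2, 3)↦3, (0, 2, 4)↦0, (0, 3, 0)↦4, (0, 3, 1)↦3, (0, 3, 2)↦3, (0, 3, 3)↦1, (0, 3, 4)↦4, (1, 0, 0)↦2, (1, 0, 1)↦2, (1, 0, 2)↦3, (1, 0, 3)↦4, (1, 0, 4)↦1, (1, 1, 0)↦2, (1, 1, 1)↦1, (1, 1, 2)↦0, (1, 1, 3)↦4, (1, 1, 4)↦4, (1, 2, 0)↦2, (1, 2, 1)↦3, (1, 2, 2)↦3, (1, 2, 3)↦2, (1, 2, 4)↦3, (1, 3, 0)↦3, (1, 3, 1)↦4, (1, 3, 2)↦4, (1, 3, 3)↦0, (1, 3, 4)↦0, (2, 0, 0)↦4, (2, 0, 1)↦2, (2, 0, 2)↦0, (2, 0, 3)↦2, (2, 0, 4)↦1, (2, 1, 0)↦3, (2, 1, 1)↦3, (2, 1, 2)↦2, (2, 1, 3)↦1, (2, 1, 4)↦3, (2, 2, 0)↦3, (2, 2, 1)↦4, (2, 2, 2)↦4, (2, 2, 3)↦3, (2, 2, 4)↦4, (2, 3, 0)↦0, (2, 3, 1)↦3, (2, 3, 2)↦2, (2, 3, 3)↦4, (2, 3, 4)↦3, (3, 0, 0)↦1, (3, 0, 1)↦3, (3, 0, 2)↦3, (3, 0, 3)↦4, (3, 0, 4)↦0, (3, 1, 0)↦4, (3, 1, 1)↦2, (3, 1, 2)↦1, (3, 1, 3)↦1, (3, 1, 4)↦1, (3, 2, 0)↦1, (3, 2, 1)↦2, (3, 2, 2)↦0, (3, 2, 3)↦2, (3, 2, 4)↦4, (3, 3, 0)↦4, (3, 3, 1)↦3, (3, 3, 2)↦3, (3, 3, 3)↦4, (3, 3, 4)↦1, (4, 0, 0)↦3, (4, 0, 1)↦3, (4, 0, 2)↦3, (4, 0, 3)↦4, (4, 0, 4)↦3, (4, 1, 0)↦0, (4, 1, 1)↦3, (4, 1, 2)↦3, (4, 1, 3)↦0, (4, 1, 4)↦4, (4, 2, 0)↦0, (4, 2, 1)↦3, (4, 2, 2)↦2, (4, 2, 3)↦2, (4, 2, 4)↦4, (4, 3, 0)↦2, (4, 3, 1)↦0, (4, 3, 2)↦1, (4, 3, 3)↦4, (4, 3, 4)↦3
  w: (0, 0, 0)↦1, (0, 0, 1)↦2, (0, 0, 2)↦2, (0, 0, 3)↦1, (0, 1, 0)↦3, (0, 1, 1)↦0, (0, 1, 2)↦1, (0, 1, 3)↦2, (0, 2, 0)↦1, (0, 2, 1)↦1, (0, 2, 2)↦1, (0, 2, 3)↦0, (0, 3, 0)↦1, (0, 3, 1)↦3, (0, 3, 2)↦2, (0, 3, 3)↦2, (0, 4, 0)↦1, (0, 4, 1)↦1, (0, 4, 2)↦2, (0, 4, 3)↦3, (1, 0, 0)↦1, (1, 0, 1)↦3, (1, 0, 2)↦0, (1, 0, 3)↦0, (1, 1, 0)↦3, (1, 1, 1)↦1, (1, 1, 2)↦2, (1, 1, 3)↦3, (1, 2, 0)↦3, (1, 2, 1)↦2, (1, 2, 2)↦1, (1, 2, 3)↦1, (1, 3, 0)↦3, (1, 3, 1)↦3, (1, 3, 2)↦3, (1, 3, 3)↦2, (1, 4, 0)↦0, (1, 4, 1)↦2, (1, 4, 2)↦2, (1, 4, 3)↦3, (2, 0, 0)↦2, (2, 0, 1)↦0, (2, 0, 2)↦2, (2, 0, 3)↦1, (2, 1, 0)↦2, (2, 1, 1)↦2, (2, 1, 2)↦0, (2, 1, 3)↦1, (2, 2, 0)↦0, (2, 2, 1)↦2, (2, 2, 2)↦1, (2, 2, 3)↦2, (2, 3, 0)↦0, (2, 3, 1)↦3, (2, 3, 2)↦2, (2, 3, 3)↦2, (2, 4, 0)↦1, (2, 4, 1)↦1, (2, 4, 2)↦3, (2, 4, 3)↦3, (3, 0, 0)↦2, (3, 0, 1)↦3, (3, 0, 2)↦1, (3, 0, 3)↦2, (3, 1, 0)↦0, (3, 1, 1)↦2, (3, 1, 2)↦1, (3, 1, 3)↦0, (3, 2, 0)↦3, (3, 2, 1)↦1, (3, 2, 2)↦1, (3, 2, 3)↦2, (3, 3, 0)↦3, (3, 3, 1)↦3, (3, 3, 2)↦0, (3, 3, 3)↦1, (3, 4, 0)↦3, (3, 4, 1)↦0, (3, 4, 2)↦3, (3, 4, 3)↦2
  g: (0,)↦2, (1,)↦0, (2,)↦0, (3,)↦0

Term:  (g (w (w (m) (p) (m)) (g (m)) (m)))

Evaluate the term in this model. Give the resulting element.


value = 2

  m = 1
  p = 4
  m = 1
  (w (m) (p) (m)) = w(1, 4, 1) = 2
  m = 1
  (g (m)) = g(1,) = 0
  m = 1
  (w (w (m) (p) (m)) (g (m)) (m)) = w(2, 0, 1) = 0
  (g (w (w (m) (p) (m)) (g (m)) (m))) = g(0,) = 2
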